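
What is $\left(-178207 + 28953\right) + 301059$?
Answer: $151805$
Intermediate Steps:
$\left(-178207 + 28953\right) + 301059 = -149254 + 301059 = 151805$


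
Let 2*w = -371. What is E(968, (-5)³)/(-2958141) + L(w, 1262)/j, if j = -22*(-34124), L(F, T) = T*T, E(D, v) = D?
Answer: 1177634702525/555189819162 ≈ 2.1211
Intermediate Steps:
w = -371/2 (w = (½)*(-371) = -371/2 ≈ -185.50)
L(F, T) = T²
j = 750728
E(968, (-5)³)/(-2958141) + L(w, 1262)/j = 968/(-2958141) + 1262²/750728 = 968*(-1/2958141) + 1592644*(1/750728) = -968/2958141 + 398161/187682 = 1177634702525/555189819162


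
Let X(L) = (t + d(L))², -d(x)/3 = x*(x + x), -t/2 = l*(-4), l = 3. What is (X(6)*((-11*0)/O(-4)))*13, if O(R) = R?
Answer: 0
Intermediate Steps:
t = 24 (t = -6*(-4) = -2*(-12) = 24)
d(x) = -6*x² (d(x) = -3*x*(x + x) = -3*x*2*x = -6*x²)
X(L) = (24 - 6*L²)²
(X(6)*((-11*0)/O(-4)))*13 = ((36*(-4 + 6²)²)*(-11*0/(-4)))*13 = ((36*(-4 + 36)²)*(0*(-¼)))*13 = ((36*32²)*0)*13 = ((36*1024)*0)*13 = (36864*0)*13 = 0*13 = 0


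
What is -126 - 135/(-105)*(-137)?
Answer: -2115/7 ≈ -302.14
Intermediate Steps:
-126 - 135/(-105)*(-137) = -126 - 135*(-1)/105*(-137) = -126 - 1*(-9/7)*(-137) = -126 + (9/7)*(-137) = -126 - 1233/7 = -2115/7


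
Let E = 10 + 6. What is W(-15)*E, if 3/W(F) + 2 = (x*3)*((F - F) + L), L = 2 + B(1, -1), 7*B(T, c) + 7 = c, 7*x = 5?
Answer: -294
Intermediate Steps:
x = 5/7 (x = (⅐)*5 = 5/7 ≈ 0.71429)
B(T, c) = -1 + c/7
L = 6/7 (L = 2 + (-1 + (⅐)*(-1)) = 2 + (-1 - ⅐) = 2 - 8/7 = 6/7 ≈ 0.85714)
E = 16
W(F) = -147/8 (W(F) = 3/(-2 + ((5/7)*3)*((F - F) + 6/7)) = 3/(-2 + 15*(0 + 6/7)/7) = 3/(-2 + (15/7)*(6/7)) = 3/(-2 + 90/49) = 3/(-8/49) = 3*(-49/8) = -147/8)
W(-15)*E = -147/8*16 = -294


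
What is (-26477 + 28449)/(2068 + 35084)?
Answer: 493/9288 ≈ 0.053079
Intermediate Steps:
(-26477 + 28449)/(2068 + 35084) = 1972/37152 = 1972*(1/37152) = 493/9288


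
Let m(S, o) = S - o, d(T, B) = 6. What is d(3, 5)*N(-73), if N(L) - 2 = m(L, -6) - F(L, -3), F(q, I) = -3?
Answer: -372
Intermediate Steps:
N(L) = 11 + L (N(L) = 2 + ((L - 1*(-6)) - 1*(-3)) = 2 + ((L + 6) + 3) = 2 + ((6 + L) + 3) = 2 + (9 + L) = 11 + L)
d(3, 5)*N(-73) = 6*(11 - 73) = 6*(-62) = -372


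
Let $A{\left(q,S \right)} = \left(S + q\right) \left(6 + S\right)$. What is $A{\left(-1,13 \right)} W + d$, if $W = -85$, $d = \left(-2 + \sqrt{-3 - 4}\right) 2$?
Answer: $-19384 + 2 i \sqrt{7} \approx -19384.0 + 5.2915 i$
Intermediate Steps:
$A{\left(q,S \right)} = \left(6 + S\right) \left(S + q\right)$
$d = -4 + 2 i \sqrt{7}$ ($d = \left(-2 + \sqrt{-7}\right) 2 = \left(-2 + i \sqrt{7}\right) 2 = -4 + 2 i \sqrt{7} \approx -4.0 + 5.2915 i$)
$A{\left(-1,13 \right)} W + d = \left(13^{2} + 6 \cdot 13 + 6 \left(-1\right) + 13 \left(-1\right)\right) \left(-85\right) - \left(4 - 2 i \sqrt{7}\right) = \left(169 + 78 - 6 - 13\right) \left(-85\right) - \left(4 - 2 i \sqrt{7}\right) = 228 \left(-85\right) - \left(4 - 2 i \sqrt{7}\right) = -19380 - \left(4 - 2 i \sqrt{7}\right) = -19384 + 2 i \sqrt{7}$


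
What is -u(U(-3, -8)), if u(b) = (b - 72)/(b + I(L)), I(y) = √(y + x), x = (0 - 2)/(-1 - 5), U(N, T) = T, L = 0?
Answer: -1920/191 - 80*√3/191 ≈ -10.778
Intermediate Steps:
x = ⅓ (x = -2/(-6) = -2*(-⅙) = ⅓ ≈ 0.33333)
I(y) = √(⅓ + y) (I(y) = √(y + ⅓) = √(⅓ + y))
u(b) = (-72 + b)/(b + √3/3) (u(b) = (b - 72)/(b + √(3 + 9*0)/3) = (-72 + b)/(b + √(3 + 0)/3) = (-72 + b)/(b + √3/3))
-u(U(-3, -8)) = -3*(-72 - 8)/(√3 + 3*(-8)) = -3*(-80)/(√3 - 24) = -3*(-80)/(-24 + √3) = -(-240)/(-24 + √3) = 240/(-24 + √3)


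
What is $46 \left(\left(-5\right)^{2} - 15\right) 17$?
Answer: $7820$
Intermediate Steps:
$46 \left(\left(-5\right)^{2} - 15\right) 17 = 46 \left(25 - 15\right) 17 = 46 \cdot 10 \cdot 17 = 46 \cdot 170 = 7820$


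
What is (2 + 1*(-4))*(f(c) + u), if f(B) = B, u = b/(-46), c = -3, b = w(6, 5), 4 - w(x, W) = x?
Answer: 136/23 ≈ 5.9130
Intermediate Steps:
w(x, W) = 4 - x
b = -2 (b = 4 - 1*6 = 4 - 6 = -2)
u = 1/23 (u = -2/(-46) = -2*(-1/46) = 1/23 ≈ 0.043478)
(2 + 1*(-4))*(f(c) + u) = (2 + 1*(-4))*(-3 + 1/23) = (2 - 4)*(-68/23) = -2*(-68/23) = 136/23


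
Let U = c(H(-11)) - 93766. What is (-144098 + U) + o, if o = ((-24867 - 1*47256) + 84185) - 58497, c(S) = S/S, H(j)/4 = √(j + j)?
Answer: -284298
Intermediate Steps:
H(j) = 4*√2*√j (H(j) = 4*√(j + j) = 4*√(2*j) = 4*(√2*√j) = 4*√2*√j)
c(S) = 1
U = -93765 (U = 1 - 93766 = -93765)
o = -46435 (o = ((-24867 - 47256) + 84185) - 58497 = (-72123 + 84185) - 58497 = 12062 - 58497 = -46435)
(-144098 + U) + o = (-144098 - 93765) - 46435 = -237863 - 46435 = -284298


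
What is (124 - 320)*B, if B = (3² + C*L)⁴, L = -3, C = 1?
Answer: -254016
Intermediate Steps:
B = 1296 (B = (3² + 1*(-3))⁴ = (9 - 3)⁴ = 6⁴ = 1296)
(124 - 320)*B = (124 - 320)*1296 = -196*1296 = -254016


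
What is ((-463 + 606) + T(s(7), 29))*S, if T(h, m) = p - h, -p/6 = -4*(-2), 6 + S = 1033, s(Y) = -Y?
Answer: 104754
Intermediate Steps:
S = 1027 (S = -6 + 1033 = 1027)
p = -48 (p = -(-24)*(-2) = -6*8 = -48)
T(h, m) = -48 - h
((-463 + 606) + T(s(7), 29))*S = ((-463 + 606) + (-48 - (-1)*7))*1027 = (143 + (-48 - 1*(-7)))*1027 = (143 + (-48 + 7))*1027 = (143 - 41)*1027 = 102*1027 = 104754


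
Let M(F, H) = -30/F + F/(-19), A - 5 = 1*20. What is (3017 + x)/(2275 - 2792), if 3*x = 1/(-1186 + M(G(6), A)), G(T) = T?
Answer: -204869366/35106885 ≈ -5.8356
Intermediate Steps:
A = 25 (A = 5 + 1*20 = 5 + 20 = 25)
M(F, H) = -30/F - F/19 (M(F, H) = -30/F + F*(-1/19) = -30/F - F/19)
x = -19/67905 (x = 1/(3*(-1186 + (-30/6 - 1/19*6))) = 1/(3*(-1186 + (-30*⅙ - 6/19))) = 1/(3*(-1186 + (-5 - 6/19))) = 1/(3*(-1186 - 101/19)) = 1/(3*(-22635/19)) = (⅓)*(-19/22635) = -19/67905 ≈ -0.00027980)
(3017 + x)/(2275 - 2792) = (3017 - 19/67905)/(2275 - 2792) = (204869366/67905)/(-517) = (204869366/67905)*(-1/517) = -204869366/35106885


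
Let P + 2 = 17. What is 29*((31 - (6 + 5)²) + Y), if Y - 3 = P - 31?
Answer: -2987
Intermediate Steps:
P = 15 (P = -2 + 17 = 15)
Y = -13 (Y = 3 + (15 - 31) = 3 - 16 = -13)
29*((31 - (6 + 5)²) + Y) = 29*((31 - (6 + 5)²) - 13) = 29*((31 - 1*11²) - 13) = 29*((31 - 1*121) - 13) = 29*((31 - 121) - 13) = 29*(-90 - 13) = 29*(-103) = -2987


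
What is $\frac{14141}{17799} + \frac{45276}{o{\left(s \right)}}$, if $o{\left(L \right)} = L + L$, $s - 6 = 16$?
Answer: $\frac{18329312}{17799} \approx 1029.8$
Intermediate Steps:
$s = 22$ ($s = 6 + 16 = 22$)
$o{\left(L \right)} = 2 L$
$\frac{14141}{17799} + \frac{45276}{o{\left(s \right)}} = \frac{14141}{17799} + \frac{45276}{2 \cdot 22} = 14141 \cdot \frac{1}{17799} + \frac{45276}{44} = \frac{14141}{17799} + 45276 \cdot \frac{1}{44} = \frac{14141}{17799} + 1029 = \frac{18329312}{17799}$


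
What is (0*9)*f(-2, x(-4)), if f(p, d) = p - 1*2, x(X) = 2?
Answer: 0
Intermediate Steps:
f(p, d) = -2 + p (f(p, d) = p - 2 = -2 + p)
(0*9)*f(-2, x(-4)) = (0*9)*(-2 - 2) = 0*(-4) = 0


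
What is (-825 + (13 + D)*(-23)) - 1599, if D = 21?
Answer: -3206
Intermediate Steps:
(-825 + (13 + D)*(-23)) - 1599 = (-825 + (13 + 21)*(-23)) - 1599 = (-825 + 34*(-23)) - 1599 = (-825 - 782) - 1599 = -1607 - 1599 = -3206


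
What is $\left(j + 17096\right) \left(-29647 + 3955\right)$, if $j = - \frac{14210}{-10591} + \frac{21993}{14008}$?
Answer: $- \frac{136921778697927}{311678} \approx -4.3931 \cdot 10^{8}$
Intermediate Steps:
$j = \frac{3630097}{1246712}$ ($j = \left(-14210\right) \left(- \frac{1}{10591}\right) + 21993 \cdot \frac{1}{14008} = \frac{2030}{1513} + \frac{21993}{14008} = \frac{3630097}{1246712} \approx 2.9117$)
$\left(j + 17096\right) \left(-29647 + 3955\right) = \left(\frac{3630097}{1246712} + 17096\right) \left(-29647 + 3955\right) = \frac{21317418449}{1246712} \left(-25692\right) = - \frac{136921778697927}{311678}$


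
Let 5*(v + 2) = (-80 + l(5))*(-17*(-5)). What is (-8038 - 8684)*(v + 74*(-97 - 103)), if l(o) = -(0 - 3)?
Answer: 269408142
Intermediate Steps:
l(o) = 3 (l(o) = -1*(-3) = 3)
v = -1311 (v = -2 + ((-80 + 3)*(-17*(-5)))/5 = -2 + (-77*85)/5 = -2 + (⅕)*(-6545) = -2 - 1309 = -1311)
(-8038 - 8684)*(v + 74*(-97 - 103)) = (-8038 - 8684)*(-1311 + 74*(-97 - 103)) = -16722*(-1311 + 74*(-200)) = -16722*(-1311 - 14800) = -16722*(-16111) = 269408142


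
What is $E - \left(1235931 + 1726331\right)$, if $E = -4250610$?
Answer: $-7212872$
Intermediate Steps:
$E - \left(1235931 + 1726331\right) = -4250610 - \left(1235931 + 1726331\right) = -4250610 - 2962262 = -7212872$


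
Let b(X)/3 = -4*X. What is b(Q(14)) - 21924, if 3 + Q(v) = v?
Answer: -22056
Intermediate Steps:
Q(v) = -3 + v
b(X) = -12*X (b(X) = 3*(-4*X) = -12*X)
b(Q(14)) - 21924 = -12*(-3 + 14) - 21924 = -12*11 - 21924 = -132 - 21924 = -22056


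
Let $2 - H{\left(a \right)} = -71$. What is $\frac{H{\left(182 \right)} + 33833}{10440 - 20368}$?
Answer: $- \frac{16953}{4964} \approx -3.4152$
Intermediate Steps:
$H{\left(a \right)} = 73$ ($H{\left(a \right)} = 2 - -71 = 2 + 71 = 73$)
$\frac{H{\left(182 \right)} + 33833}{10440 - 20368} = \frac{73 + 33833}{10440 - 20368} = \frac{33906}{10440 - 20368} = \frac{33906}{-9928} = 33906 \left(- \frac{1}{9928}\right) = - \frac{16953}{4964}$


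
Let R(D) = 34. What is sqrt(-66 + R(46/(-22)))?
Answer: 4*I*sqrt(2) ≈ 5.6569*I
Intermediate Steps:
sqrt(-66 + R(46/(-22))) = sqrt(-66 + 34) = sqrt(-32) = 4*I*sqrt(2)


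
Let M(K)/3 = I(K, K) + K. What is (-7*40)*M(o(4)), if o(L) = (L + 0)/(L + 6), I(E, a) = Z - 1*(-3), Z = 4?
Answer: -6216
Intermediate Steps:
I(E, a) = 7 (I(E, a) = 4 - 1*(-3) = 4 + 3 = 7)
o(L) = L/(6 + L)
M(K) = 21 + 3*K (M(K) = 3*(7 + K) = 21 + 3*K)
(-7*40)*M(o(4)) = (-7*40)*(21 + 3*(4/(6 + 4))) = -280*(21 + 3*(4/10)) = -280*(21 + 3*(4*(⅒))) = -280*(21 + 3*(⅖)) = -280*(21 + 6/5) = -280*111/5 = -6216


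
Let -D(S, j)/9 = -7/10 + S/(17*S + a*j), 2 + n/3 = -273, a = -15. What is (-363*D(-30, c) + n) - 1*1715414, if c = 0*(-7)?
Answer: -292116733/170 ≈ -1.7183e+6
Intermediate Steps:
n = -825 (n = -6 + 3*(-273) = -6 - 819 = -825)
c = 0
D(S, j) = 63/10 - 9*S/(-15*j + 17*S) (D(S, j) = -9*(-7/10 + S/(17*S - 15*j)) = -9*(-7*⅒ + S/(-15*j + 17*S)) = -9*(-7/10 + S/(-15*j + 17*S)) = 63/10 - 9*S/(-15*j + 17*S))
(-363*D(-30, c) + n) - 1*1715414 = (-3267*(-105*0 + 109*(-30))/(10*(-15*0 + 17*(-30))) - 825) - 1*1715414 = (-3267*(0 - 3270)/(10*(0 - 510)) - 825) - 1715414 = (-3267*(-3270)/(10*(-510)) - 825) - 1715414 = (-3267*(-1)*(-3270)/(10*510) - 825) - 1715414 = (-363*981/170 - 825) - 1715414 = (-356103/170 - 825) - 1715414 = -496353/170 - 1715414 = -292116733/170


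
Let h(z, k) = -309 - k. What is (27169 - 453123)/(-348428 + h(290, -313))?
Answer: 212977/174212 ≈ 1.2225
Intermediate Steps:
(27169 - 453123)/(-348428 + h(290, -313)) = (27169 - 453123)/(-348428 + (-309 - 1*(-313))) = -425954/(-348428 + (-309 + 313)) = -425954/(-348428 + 4) = -425954/(-348424) = -425954*(-1/348424) = 212977/174212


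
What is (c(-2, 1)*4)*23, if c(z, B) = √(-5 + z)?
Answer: 92*I*√7 ≈ 243.41*I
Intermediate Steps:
(c(-2, 1)*4)*23 = (√(-5 - 2)*4)*23 = (√(-7)*4)*23 = ((I*√7)*4)*23 = (4*I*√7)*23 = 92*I*√7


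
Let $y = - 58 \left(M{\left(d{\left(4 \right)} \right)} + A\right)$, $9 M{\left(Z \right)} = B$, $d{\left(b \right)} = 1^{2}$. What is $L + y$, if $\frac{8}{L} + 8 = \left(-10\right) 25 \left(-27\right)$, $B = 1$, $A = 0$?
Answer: $- \frac{195482}{30339} \approx -6.4433$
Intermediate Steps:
$d{\left(b \right)} = 1$
$M{\left(Z \right)} = \frac{1}{9}$ ($M{\left(Z \right)} = \frac{1}{9} \cdot 1 = \frac{1}{9}$)
$L = \frac{4}{3371}$ ($L = \frac{8}{-8 + \left(-10\right) 25 \left(-27\right)} = \frac{8}{-8 - -6750} = \frac{8}{-8 + 6750} = \frac{8}{6742} = 8 \cdot \frac{1}{6742} = \frac{4}{3371} \approx 0.0011866$)
$y = - \frac{58}{9}$ ($y = - 58 \left(\frac{1}{9} + 0\right) = \left(-58\right) \frac{1}{9} = - \frac{58}{9} \approx -6.4444$)
$L + y = \frac{4}{3371} - \frac{58}{9} = - \frac{195482}{30339}$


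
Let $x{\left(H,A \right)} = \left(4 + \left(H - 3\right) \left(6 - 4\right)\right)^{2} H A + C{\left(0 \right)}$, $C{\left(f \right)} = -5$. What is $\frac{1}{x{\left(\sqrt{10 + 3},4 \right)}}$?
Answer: $\frac{421}{475047} + \frac{224 \sqrt{13}}{475047} \approx 0.0025864$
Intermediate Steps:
$x{\left(H,A \right)} = -5 + A H \left(-2 + 2 H\right)^{2}$ ($x{\left(H,A \right)} = \left(4 + \left(H - 3\right) \left(6 - 4\right)\right)^{2} H A - 5 = \left(4 + \left(-3 + H\right) 2\right)^{2} H A - 5 = \left(4 + \left(-6 + 2 H\right)\right)^{2} H A - 5 = \left(-2 + 2 H\right)^{2} H A - 5 = H \left(-2 + 2 H\right)^{2} A - 5 = A H \left(-2 + 2 H\right)^{2} - 5 = -5 + A H \left(-2 + 2 H\right)^{2}$)
$\frac{1}{x{\left(\sqrt{10 + 3},4 \right)}} = \frac{1}{-5 + 4 \cdot 4 \sqrt{10 + 3} \left(-1 + \sqrt{10 + 3}\right)^{2}} = \frac{1}{-5 + 4 \cdot 4 \sqrt{13} \left(-1 + \sqrt{13}\right)^{2}} = \frac{1}{-5 + 16 \sqrt{13} \left(-1 + \sqrt{13}\right)^{2}}$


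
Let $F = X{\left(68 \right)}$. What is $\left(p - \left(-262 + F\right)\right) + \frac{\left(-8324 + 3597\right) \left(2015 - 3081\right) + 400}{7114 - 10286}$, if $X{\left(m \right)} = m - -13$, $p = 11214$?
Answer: $\frac{15552779}{1586} \approx 9806.3$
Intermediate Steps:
$X{\left(m \right)} = 13 + m$ ($X{\left(m \right)} = m + 13 = 13 + m$)
$F = 81$ ($F = 13 + 68 = 81$)
$\left(p - \left(-262 + F\right)\right) + \frac{\left(-8324 + 3597\right) \left(2015 - 3081\right) + 400}{7114 - 10286} = \left(11214 + \left(262 - 81\right)\right) + \frac{\left(-8324 + 3597\right) \left(2015 - 3081\right) + 400}{7114 - 10286} = \left(11214 + \left(262 - 81\right)\right) + \frac{\left(-4727\right) \left(-1066\right) + 400}{-3172} = \left(11214 + 181\right) + \left(5038982 + 400\right) \left(- \frac{1}{3172}\right) = 11395 + 5039382 \left(- \frac{1}{3172}\right) = 11395 - \frac{2519691}{1586} = \frac{15552779}{1586}$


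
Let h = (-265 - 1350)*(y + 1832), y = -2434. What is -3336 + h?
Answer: 968894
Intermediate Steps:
h = 972230 (h = (-265 - 1350)*(-2434 + 1832) = -1615*(-602) = 972230)
-3336 + h = -3336 + 972230 = 968894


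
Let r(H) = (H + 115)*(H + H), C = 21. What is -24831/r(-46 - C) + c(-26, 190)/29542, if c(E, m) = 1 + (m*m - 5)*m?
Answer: 7474090239/31669024 ≈ 236.01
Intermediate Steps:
c(E, m) = 1 + m*(-5 + m²) (c(E, m) = 1 + (m² - 5)*m = 1 + (-5 + m²)*m = 1 + m*(-5 + m²))
r(H) = 2*H*(115 + H) (r(H) = (115 + H)*(2*H) = 2*H*(115 + H))
-24831/r(-46 - C) + c(-26, 190)/29542 = -24831*1/(2*(-46 - 1*21)*(115 + (-46 - 1*21))) + (1 + 190³ - 5*190)/29542 = -24831*1/(2*(-46 - 21)*(115 + (-46 - 21))) + (1 + 6859000 - 950)*(1/29542) = -24831*(-1/(134*(115 - 67))) + 6858051*(1/29542) = -24831/(2*(-67)*48) + 6858051/29542 = -24831/(-6432) + 6858051/29542 = -24831*(-1/6432) + 6858051/29542 = 8277/2144 + 6858051/29542 = 7474090239/31669024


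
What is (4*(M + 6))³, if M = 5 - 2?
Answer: 46656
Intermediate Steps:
M = 3
(4*(M + 6))³ = (4*(3 + 6))³ = (4*9)³ = 36³ = 46656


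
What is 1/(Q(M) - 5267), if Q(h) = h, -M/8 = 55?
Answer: -1/5707 ≈ -0.00017522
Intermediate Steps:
M = -440 (M = -8*55 = -440)
1/(Q(M) - 5267) = 1/(-440 - 5267) = 1/(-5707) = -1/5707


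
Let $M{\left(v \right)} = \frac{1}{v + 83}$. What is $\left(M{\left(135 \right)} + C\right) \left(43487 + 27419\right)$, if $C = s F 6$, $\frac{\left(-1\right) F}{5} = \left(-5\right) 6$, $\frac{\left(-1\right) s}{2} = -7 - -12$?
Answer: $- \frac{69558750547}{109} \approx -6.3815 \cdot 10^{8}$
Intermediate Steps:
$s = -10$ ($s = - 2 \left(-7 - -12\right) = - 2 \left(-7 + 12\right) = \left(-2\right) 5 = -10$)
$F = 150$ ($F = - 5 \left(\left(-5\right) 6\right) = \left(-5\right) \left(-30\right) = 150$)
$C = -9000$ ($C = \left(-10\right) 150 \cdot 6 = \left(-1500\right) 6 = -9000$)
$M{\left(v \right)} = \frac{1}{83 + v}$
$\left(M{\left(135 \right)} + C\right) \left(43487 + 27419\right) = \left(\frac{1}{83 + 135} - 9000\right) \left(43487 + 27419\right) = \left(\frac{1}{218} - 9000\right) 70906 = \left(- \frac{1961999}{218}\right) 70906 = - \frac{69558750547}{109}$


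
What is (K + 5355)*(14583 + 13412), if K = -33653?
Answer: -792202510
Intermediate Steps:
(K + 5355)*(14583 + 13412) = (-33653 + 5355)*(14583 + 13412) = -28298*27995 = -792202510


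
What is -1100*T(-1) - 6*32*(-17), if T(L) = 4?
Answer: -1136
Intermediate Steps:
-1100*T(-1) - 6*32*(-17) = -1100*4 - 6*32*(-17) = -4400 - 192*(-17) = -4400 - 1*(-3264) = -4400 + 3264 = -1136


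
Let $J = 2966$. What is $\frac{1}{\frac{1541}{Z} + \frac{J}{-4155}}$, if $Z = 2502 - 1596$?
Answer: $\frac{418270}{412851} \approx 1.0131$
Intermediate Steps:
$Z = 906$
$\frac{1}{\frac{1541}{Z} + \frac{J}{-4155}} = \frac{1}{\frac{1541}{906} + \frac{2966}{-4155}} = \frac{1}{1541 \cdot \frac{1}{906} + 2966 \left(- \frac{1}{4155}\right)} = \frac{1}{\frac{1541}{906} - \frac{2966}{4155}} = \frac{1}{\frac{412851}{418270}} = \frac{418270}{412851}$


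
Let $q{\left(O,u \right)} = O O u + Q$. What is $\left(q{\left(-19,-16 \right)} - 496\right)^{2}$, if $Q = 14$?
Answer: $39162564$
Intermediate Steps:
$q{\left(O,u \right)} = 14 + u O^{2}$ ($q{\left(O,u \right)} = O O u + 14 = O^{2} u + 14 = u O^{2} + 14 = 14 + u O^{2}$)
$\left(q{\left(-19,-16 \right)} - 496\right)^{2} = \left(\left(14 - 16 \left(-19\right)^{2}\right) - 496\right)^{2} = \left(\left(14 - 5776\right) - 496\right)^{2} = \left(-5762 - 496\right)^{2} = \left(-6258\right)^{2} = 39162564$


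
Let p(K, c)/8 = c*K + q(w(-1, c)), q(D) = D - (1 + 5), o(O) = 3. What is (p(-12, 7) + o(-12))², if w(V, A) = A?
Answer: 436921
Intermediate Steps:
q(D) = -6 + D (q(D) = D - 1*6 = D - 6 = -6 + D)
p(K, c) = -48 + 8*c + 8*K*c (p(K, c) = 8*(c*K + (-6 + c)) = 8*(K*c + (-6 + c)) = 8*(-6 + c + K*c) = -48 + 8*c + 8*K*c)
(p(-12, 7) + o(-12))² = ((-48 + 8*7 + 8*(-12)*7) + 3)² = ((-48 + 56 - 672) + 3)² = (-664 + 3)² = (-661)² = 436921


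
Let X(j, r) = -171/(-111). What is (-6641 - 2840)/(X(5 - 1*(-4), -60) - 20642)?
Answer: 350797/763697 ≈ 0.45934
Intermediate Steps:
X(j, r) = 57/37 (X(j, r) = -171*(-1/111) = 57/37)
(-6641 - 2840)/(X(5 - 1*(-4), -60) - 20642) = (-6641 - 2840)/(57/37 - 20642) = -9481/(-763697/37) = -9481*(-37/763697) = 350797/763697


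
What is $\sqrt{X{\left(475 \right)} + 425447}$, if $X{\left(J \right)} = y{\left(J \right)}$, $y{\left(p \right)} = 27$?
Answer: $\sqrt{425474} \approx 652.28$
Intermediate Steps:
$X{\left(J \right)} = 27$
$\sqrt{X{\left(475 \right)} + 425447} = \sqrt{27 + 425447} = \sqrt{425474}$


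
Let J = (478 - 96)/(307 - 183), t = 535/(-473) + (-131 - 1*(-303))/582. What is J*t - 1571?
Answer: -13428669823/8533866 ≈ -1573.6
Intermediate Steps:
t = -115007/137643 (t = 535*(-1/473) + (-131 + 303)*(1/582) = -535/473 + 172*(1/582) = -535/473 + 86/291 = -115007/137643 ≈ -0.83555)
J = 191/62 (J = 382/124 = 382*(1/124) = 191/62 ≈ 3.0806)
J*t - 1571 = (191/62)*(-115007/137643) - 1571 = -21966337/8533866 - 1571 = -13428669823/8533866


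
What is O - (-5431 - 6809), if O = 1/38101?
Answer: 466356241/38101 ≈ 12240.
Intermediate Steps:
O = 1/38101 ≈ 2.6246e-5
O - (-5431 - 6809) = 1/38101 - (-5431 - 6809) = 1/38101 - 1*(-12240) = 1/38101 + 12240 = 466356241/38101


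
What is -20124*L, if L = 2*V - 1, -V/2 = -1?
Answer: -60372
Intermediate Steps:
V = 2 (V = -2*(-1) = 2)
L = 3 (L = 2*2 - 1 = 4 - 1 = 3)
-20124*L = -20124*3 = -60372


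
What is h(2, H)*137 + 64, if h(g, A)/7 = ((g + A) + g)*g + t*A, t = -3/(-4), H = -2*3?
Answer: -16175/2 ≈ -8087.5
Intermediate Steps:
H = -6
t = 3/4 (t = -3*(-1/4) = 3/4 ≈ 0.75000)
h(g, A) = 21*A/4 + 7*g*(A + 2*g) (h(g, A) = 7*(((g + A) + g)*g + 3*A/4) = 7*(((A + g) + g)*g + 3*A/4) = 7*((A + 2*g)*g + 3*A/4) = 7*(g*(A + 2*g) + 3*A/4) = 7*(3*A/4 + g*(A + 2*g)) = 21*A/4 + 7*g*(A + 2*g))
h(2, H)*137 + 64 = (14*2**2 + (21/4)*(-6) + 7*(-6)*2)*137 + 64 = (14*4 - 63/2 - 84)*137 + 64 = (56 - 63/2 - 84)*137 + 64 = -119/2*137 + 64 = -16303/2 + 64 = -16175/2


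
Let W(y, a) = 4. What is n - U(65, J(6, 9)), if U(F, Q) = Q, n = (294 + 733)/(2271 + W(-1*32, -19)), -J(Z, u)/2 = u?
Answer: 3229/175 ≈ 18.451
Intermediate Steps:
J(Z, u) = -2*u
n = 79/175 (n = (294 + 733)/(2271 + 4) = 1027/2275 = 1027*(1/2275) = 79/175 ≈ 0.45143)
n - U(65, J(6, 9)) = 79/175 - (-2)*9 = 79/175 - 1*(-18) = 79/175 + 18 = 3229/175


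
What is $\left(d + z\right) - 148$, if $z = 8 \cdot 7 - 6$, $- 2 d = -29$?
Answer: $- \frac{167}{2} \approx -83.5$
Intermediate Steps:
$d = \frac{29}{2}$ ($d = \left(- \frac{1}{2}\right) \left(-29\right) = \frac{29}{2} \approx 14.5$)
$z = 50$ ($z = 56 - 6 = 50$)
$\left(d + z\right) - 148 = \left(\frac{29}{2} + 50\right) - 148 = \frac{129}{2} - 148 = - \frac{167}{2}$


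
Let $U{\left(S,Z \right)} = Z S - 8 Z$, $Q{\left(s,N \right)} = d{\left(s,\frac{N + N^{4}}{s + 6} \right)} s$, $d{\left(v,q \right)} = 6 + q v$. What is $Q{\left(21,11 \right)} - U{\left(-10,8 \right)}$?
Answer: $239586$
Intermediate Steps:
$Q{\left(s,N \right)} = s \left(6 + \frac{s \left(N + N^{4}\right)}{6 + s}\right)$ ($Q{\left(s,N \right)} = \left(6 + \frac{N + N^{4}}{s + 6} s\right) s = \left(6 + \frac{N + N^{4}}{6 + s} s\right) s = \left(6 + \frac{s \left(N + N^{4}\right)}{6 + s}\right) s = s \left(6 + \frac{s \left(N + N^{4}\right)}{6 + s}\right)$)
$U{\left(S,Z \right)} = - 8 Z + S Z$ ($U{\left(S,Z \right)} = S Z - 8 Z = - 8 Z + S Z$)
$Q{\left(21,11 \right)} - U{\left(-10,8 \right)} = \frac{21 \left(36 + 6 \cdot 21 + 11 \cdot 21 \left(1 + 11^{3}\right)\right)}{6 + 21} - 8 \left(-8 - 10\right) = \frac{21 \left(36 + 126 + 11 \cdot 21 \left(1 + 1331\right)\right)}{27} - 8 \left(-18\right) = 21 \cdot \frac{1}{27} \left(36 + 126 + 11 \cdot 21 \cdot 1332\right) - -144 = 21 \cdot \frac{1}{27} \left(36 + 126 + 307692\right) + 144 = 21 \cdot \frac{1}{27} \cdot 307854 + 144 = 239442 + 144 = 239586$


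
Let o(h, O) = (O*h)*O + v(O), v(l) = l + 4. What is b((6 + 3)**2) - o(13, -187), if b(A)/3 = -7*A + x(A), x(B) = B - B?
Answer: -456115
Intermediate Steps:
x(B) = 0
v(l) = 4 + l
o(h, O) = 4 + O + h*O**2 (o(h, O) = (O*h)*O + (4 + O) = h*O**2 + (4 + O) = 4 + O + h*O**2)
b(A) = -21*A (b(A) = 3*(-7*A + 0) = 3*(-7*A) = -21*A)
b((6 + 3)**2) - o(13, -187) = -21*(6 + 3)**2 - (4 - 187 + 13*(-187)**2) = -21*9**2 - (4 - 187 + 13*34969) = -21*81 - (4 - 187 + 454597) = -1701 - 1*454414 = -1701 - 454414 = -456115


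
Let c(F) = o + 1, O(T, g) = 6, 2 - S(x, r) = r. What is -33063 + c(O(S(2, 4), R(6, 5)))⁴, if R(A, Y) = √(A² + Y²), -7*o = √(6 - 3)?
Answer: -33063 + (7 - √3)⁴/2401 ≈ -33063.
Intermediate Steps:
S(x, r) = 2 - r
o = -√3/7 (o = -√(6 - 3)/7 = -√3/7 ≈ -0.24744)
c(F) = 1 - √3/7 (c(F) = -√3/7 + 1 = 1 - √3/7)
-33063 + c(O(S(2, 4), R(6, 5)))⁴ = -33063 + (1 - √3/7)⁴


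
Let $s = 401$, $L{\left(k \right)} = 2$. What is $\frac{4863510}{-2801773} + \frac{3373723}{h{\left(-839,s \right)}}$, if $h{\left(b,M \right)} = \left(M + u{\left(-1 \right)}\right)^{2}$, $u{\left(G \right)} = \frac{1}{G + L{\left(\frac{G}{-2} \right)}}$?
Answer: $\frac{8666443340839}{452777723892} \approx 19.141$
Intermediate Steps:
$u{\left(G \right)} = \frac{1}{2 + G}$ ($u{\left(G \right)} = \frac{1}{G + 2} = \frac{1}{2 + G}$)
$h{\left(b,M \right)} = \left(1 + M\right)^{2}$ ($h{\left(b,M \right)} = \left(M + \frac{1}{2 - 1}\right)^{2} = \left(M + 1^{-1}\right)^{2} = \left(M + 1\right)^{2} = \left(1 + M\right)^{2}$)
$\frac{4863510}{-2801773} + \frac{3373723}{h{\left(-839,s \right)}} = \frac{4863510}{-2801773} + \frac{3373723}{\left(1 + 401\right)^{2}} = 4863510 \left(- \frac{1}{2801773}\right) + \frac{3373723}{402^{2}} = - \frac{4863510}{2801773} + \frac{3373723}{161604} = \frac{8666443340839}{452777723892}$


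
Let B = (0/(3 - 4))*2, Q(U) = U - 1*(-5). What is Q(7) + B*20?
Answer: 12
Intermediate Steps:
Q(U) = 5 + U (Q(U) = U + 5 = 5 + U)
B = 0 (B = (0/(-1))*2 = -1*0*2 = 0*2 = 0)
Q(7) + B*20 = (5 + 7) + 0*20 = 12 + 0 = 12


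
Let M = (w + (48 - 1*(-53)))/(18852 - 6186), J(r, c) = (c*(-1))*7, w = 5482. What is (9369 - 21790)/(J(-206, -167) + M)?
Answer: -52441462/4937379 ≈ -10.621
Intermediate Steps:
J(r, c) = -7*c (J(r, c) = -c*7 = -7*c)
M = 1861/4222 (M = (5482 + (48 - 1*(-53)))/(18852 - 6186) = (5482 + (48 + 53))/12666 = (5482 + 101)*(1/12666) = 5583*(1/12666) = 1861/4222 ≈ 0.44079)
(9369 - 21790)/(J(-206, -167) + M) = (9369 - 21790)/(-7*(-167) + 1861/4222) = -12421/(1169 + 1861/4222) = -12421/4937379/4222 = -12421*4222/4937379 = -52441462/4937379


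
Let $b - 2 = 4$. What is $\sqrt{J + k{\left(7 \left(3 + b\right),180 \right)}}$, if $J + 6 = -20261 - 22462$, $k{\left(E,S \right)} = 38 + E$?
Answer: $2 i \sqrt{10657} \approx 206.47 i$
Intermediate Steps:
$b = 6$ ($b = 2 + 4 = 6$)
$J = -42729$ ($J = -6 - 42723 = -42729$)
$\sqrt{J + k{\left(7 \left(3 + b\right),180 \right)}} = \sqrt{-42729 + \left(38 + 7 \left(3 + 6\right)\right)} = \sqrt{-42729 + \left(38 + 7 \cdot 9\right)} = \sqrt{-42729 + \left(38 + 63\right)} = \sqrt{-42729 + 101} = \sqrt{-42628} = 2 i \sqrt{10657}$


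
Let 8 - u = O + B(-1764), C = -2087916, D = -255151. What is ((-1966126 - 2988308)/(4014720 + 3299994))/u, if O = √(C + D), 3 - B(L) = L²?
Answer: -2569452872039/11804345811003811692 - 825739*I*√2343067/11804345811003811692 ≈ -2.1767e-7 - 1.0708e-10*I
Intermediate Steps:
B(L) = 3 - L²
O = I*√2343067 (O = √(-2087916 - 255151) = √(-2343067) = I*√2343067 ≈ 1530.7*I)
u = 3111701 - I*√2343067 (u = 8 - (I*√2343067 + (3 - 1*(-1764)²)) = 8 - (I*√2343067 + (3 - 1*3111696)) = 8 - (I*√2343067 + (3 - 3111696)) = 8 - (I*√2343067 - 3111693) = 8 - (-3111693 + I*√2343067) = 8 + (3111693 - I*√2343067) = 3111701 - I*√2343067 ≈ 3.1117e+6 - 1530.7*I)
((-1966126 - 2988308)/(4014720 + 3299994))/u = ((-1966126 - 2988308)/(4014720 + 3299994))/(3111701 - I*√2343067) = (-4954434/7314714)/(3111701 - I*√2343067) = (-4954434*1/7314714)/(3111701 - I*√2343067) = -825739/(1219119*(3111701 - I*√2343067))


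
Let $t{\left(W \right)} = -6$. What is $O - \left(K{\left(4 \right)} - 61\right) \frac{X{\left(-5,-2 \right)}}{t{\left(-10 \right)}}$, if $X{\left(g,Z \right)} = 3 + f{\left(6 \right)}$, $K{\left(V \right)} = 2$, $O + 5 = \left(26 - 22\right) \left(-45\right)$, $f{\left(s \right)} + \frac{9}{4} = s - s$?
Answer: $- \frac{1539}{8} \approx -192.38$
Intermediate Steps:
$f{\left(s \right)} = - \frac{9}{4}$ ($f{\left(s \right)} = - \frac{9}{4} + \left(s - s\right) = - \frac{9}{4} + 0 = - \frac{9}{4}$)
$O = -185$ ($O = -5 + \left(26 - 22\right) \left(-45\right) = -5 + 4 \left(-45\right) = -5 - 180 = -185$)
$X{\left(g,Z \right)} = \frac{3}{4}$ ($X{\left(g,Z \right)} = 3 - \frac{9}{4} = \frac{3}{4}$)
$O - \left(K{\left(4 \right)} - 61\right) \frac{X{\left(-5,-2 \right)}}{t{\left(-10 \right)}} = -185 - \left(2 - 61\right) \frac{3}{4 \left(-6\right)} = -185 - - 59 \cdot \frac{3}{4} \left(- \frac{1}{6}\right) = -185 - \left(-59\right) \left(- \frac{1}{8}\right) = -185 - \frac{59}{8} = - \frac{1539}{8}$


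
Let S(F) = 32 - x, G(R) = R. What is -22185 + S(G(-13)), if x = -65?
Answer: -22088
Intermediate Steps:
S(F) = 97 (S(F) = 32 - 1*(-65) = 32 + 65 = 97)
-22185 + S(G(-13)) = -22185 + 97 = -22088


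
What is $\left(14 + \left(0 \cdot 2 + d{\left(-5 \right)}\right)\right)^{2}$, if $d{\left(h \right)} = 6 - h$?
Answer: $625$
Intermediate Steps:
$\left(14 + \left(0 \cdot 2 + d{\left(-5 \right)}\right)\right)^{2} = \left(14 + \left(0 \cdot 2 + \left(6 - -5\right)\right)\right)^{2} = \left(14 + \left(0 + \left(6 + 5\right)\right)\right)^{2} = \left(14 + \left(0 + 11\right)\right)^{2} = \left(14 + 11\right)^{2} = 25^{2} = 625$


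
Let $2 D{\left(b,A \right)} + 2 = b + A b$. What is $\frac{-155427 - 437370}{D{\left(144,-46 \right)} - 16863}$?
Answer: $\frac{592797}{20104} \approx 29.487$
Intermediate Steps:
$D{\left(b,A \right)} = -1 + \frac{b}{2} + \frac{A b}{2}$ ($D{\left(b,A \right)} = -1 + \frac{b + A b}{2} = -1 + \left(\frac{b}{2} + \frac{A b}{2}\right) = -1 + \frac{b}{2} + \frac{A b}{2}$)
$\frac{-155427 - 437370}{D{\left(144,-46 \right)} - 16863} = \frac{-155427 - 437370}{\left(-1 + \frac{1}{2} \cdot 144 + \frac{1}{2} \left(-46\right) 144\right) - 16863} = - \frac{592797}{\left(-1 + 72 - 3312\right) - 16863} = - \frac{592797}{-3241 - 16863} = - \frac{592797}{-20104} = \left(-592797\right) \left(- \frac{1}{20104}\right) = \frac{592797}{20104}$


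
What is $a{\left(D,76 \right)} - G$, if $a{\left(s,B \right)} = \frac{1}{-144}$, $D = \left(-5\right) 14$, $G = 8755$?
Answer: $- \frac{1260721}{144} \approx -8755.0$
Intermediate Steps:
$D = -70$
$a{\left(s,B \right)} = - \frac{1}{144}$
$a{\left(D,76 \right)} - G = - \frac{1}{144} - 8755 = - \frac{1260721}{144}$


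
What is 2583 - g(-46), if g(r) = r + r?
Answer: 2675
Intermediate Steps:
g(r) = 2*r
2583 - g(-46) = 2583 - 2*(-46) = 2583 - 1*(-92) = 2583 + 92 = 2675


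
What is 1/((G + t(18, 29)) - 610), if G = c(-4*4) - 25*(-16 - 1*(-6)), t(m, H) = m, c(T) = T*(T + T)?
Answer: 1/170 ≈ 0.0058824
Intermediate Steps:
c(T) = 2*T² (c(T) = T*(2*T) = 2*T²)
G = 762 (G = 2*(-4*4)² - 25*(-16 - 1*(-6)) = 2*(-16)² - 25*(-16 + 6) = 2*256 - 25*(-10) = 512 + 250 = 762)
1/((G + t(18, 29)) - 610) = 1/((762 + 18) - 610) = 1/(780 - 610) = 1/170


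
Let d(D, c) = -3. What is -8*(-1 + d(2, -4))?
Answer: 32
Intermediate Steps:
-8*(-1 + d(2, -4)) = -8*(-1 - 3) = -8*(-4) = 32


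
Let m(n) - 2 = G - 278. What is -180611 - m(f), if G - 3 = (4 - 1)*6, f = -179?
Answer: -180356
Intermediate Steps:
G = 21 (G = 3 + (4 - 1)*6 = 3 + 3*6 = 3 + 18 = 21)
m(n) = -255 (m(n) = 2 + (21 - 278) = 2 - 257 = -255)
-180611 - m(f) = -180611 - 1*(-255) = -180611 + 255 = -180356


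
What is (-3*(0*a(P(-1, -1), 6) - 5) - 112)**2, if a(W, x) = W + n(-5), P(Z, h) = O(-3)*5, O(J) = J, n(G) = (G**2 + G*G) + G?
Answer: 9409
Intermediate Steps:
n(G) = G + 2*G**2 (n(G) = (G**2 + G**2) + G = 2*G**2 + G = G + 2*G**2)
P(Z, h) = -15 (P(Z, h) = -3*5 = -15)
a(W, x) = 45 + W (a(W, x) = W - 5*(1 + 2*(-5)) = W - 5*(1 - 10) = W - 5*(-9) = W + 45 = 45 + W)
(-3*(0*a(P(-1, -1), 6) - 5) - 112)**2 = (-3*(0*(45 - 15) - 5) - 112)**2 = (-3*(0*30 - 5) - 112)**2 = (-3*(0 - 5) - 112)**2 = (-3*(-5) - 112)**2 = (15 - 112)**2 = (-97)**2 = 9409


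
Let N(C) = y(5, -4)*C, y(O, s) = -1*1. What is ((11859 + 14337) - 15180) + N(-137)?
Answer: 11153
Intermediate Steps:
y(O, s) = -1
N(C) = -C
((11859 + 14337) - 15180) + N(-137) = ((11859 + 14337) - 15180) - 1*(-137) = (26196 - 15180) + 137 = 11016 + 137 = 11153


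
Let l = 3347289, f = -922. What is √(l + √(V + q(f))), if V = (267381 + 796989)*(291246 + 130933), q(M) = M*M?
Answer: √(3347289 + 29*√534310954) ≈ 2004.4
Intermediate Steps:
q(M) = M²
V = 449354662230 (V = 1064370*422179 = 449354662230)
√(l + √(V + q(f))) = √(3347289 + √(449354662230 + (-922)²)) = √(3347289 + √(449354662230 + 850084)) = √(3347289 + √449355512314) = √(3347289 + 29*√534310954)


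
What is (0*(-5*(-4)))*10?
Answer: 0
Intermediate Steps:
(0*(-5*(-4)))*10 = (0*20)*10 = 0*10 = 0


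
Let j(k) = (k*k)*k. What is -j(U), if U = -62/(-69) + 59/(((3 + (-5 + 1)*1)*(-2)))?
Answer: -73823714875/2628072 ≈ -28090.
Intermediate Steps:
U = 4195/138 (U = -62*(-1/69) + 59/(((3 - 4*1)*(-2))) = 62/69 + 59/(((3 - 4)*(-2))) = 62/69 + 59/((-1*(-2))) = 62/69 + 59/2 = 4195/138 ≈ 30.399)
j(k) = k**3 (j(k) = k**2*k = k**3)
-j(U) = -(4195/138)**3 = -1*73823714875/2628072 = -73823714875/2628072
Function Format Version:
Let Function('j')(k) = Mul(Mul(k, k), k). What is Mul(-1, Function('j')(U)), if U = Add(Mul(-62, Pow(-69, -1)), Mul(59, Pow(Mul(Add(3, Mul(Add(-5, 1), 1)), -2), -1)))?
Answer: Rational(-73823714875, 2628072) ≈ -28090.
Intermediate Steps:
U = Rational(4195, 138) (U = Add(Mul(-62, Rational(-1, 69)), Mul(59, Pow(Mul(Add(3, Mul(-4, 1)), -2), -1))) = Add(Rational(62, 69), Mul(59, Pow(Mul(Add(3, -4), -2), -1))) = Add(Rational(62, 69), Mul(59, Pow(Mul(-1, -2), -1))) = Add(Rational(62, 69), Mul(59, Pow(2, -1))) = Add(Rational(62, 69), Mul(59, Rational(1, 2))) = Add(Rational(62, 69), Rational(59, 2)) = Rational(4195, 138) ≈ 30.399)
Function('j')(k) = Pow(k, 3) (Function('j')(k) = Mul(Pow(k, 2), k) = Pow(k, 3))
Mul(-1, Function('j')(U)) = Mul(-1, Pow(Rational(4195, 138), 3)) = Mul(-1, Rational(73823714875, 2628072)) = Rational(-73823714875, 2628072)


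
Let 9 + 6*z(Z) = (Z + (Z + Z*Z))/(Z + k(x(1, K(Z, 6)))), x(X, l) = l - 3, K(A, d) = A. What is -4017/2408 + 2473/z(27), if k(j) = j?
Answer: 50581211/21672 ≈ 2333.9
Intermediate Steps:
x(X, l) = -3 + l
z(Z) = -3/2 + (Z**2 + 2*Z)/(6*(-3 + 2*Z)) (z(Z) = -3/2 + ((Z + (Z + Z*Z))/(Z + (-3 + Z)))/6 = -3/2 + ((Z + (Z + Z**2))/(-3 + 2*Z))/6 = -3/2 + ((Z**2 + 2*Z)/(-3 + 2*Z))/6 = -3/2 + (Z**2 + 2*Z)/(6*(-3 + 2*Z)))
-4017/2408 + 2473/z(27) = -4017/2408 + 2473/(((27 + 27**2 - 16*27)/(6*(-3 + 2*27)))) = -4017*1/2408 + 2473/(((27 + 729 - 432)/(6*(-3 + 54)))) = -4017/2408 + 2473/(((1/6)*324/51)) = -4017/2408 + 2473/(((1/6)*(1/51)*324)) = -4017/2408 + 2473/(18/17) = -4017/2408 + 2473*(17/18) = -4017/2408 + 42041/18 = 50581211/21672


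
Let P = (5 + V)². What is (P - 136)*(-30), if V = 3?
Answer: 2160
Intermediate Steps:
P = 64 (P = (5 + 3)² = 8² = 64)
(P - 136)*(-30) = (64 - 136)*(-30) = -72*(-30) = 2160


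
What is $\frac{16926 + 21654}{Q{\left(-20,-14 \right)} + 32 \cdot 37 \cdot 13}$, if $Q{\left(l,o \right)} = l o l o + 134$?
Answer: $\frac{19290}{46963} \approx 0.41075$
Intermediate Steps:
$Q{\left(l,o \right)} = 134 + l^{2} o^{2}$ ($Q{\left(l,o \right)} = o l^{2} o + 134 = l^{2} o^{2} + 134 = 134 + l^{2} o^{2}$)
$\frac{16926 + 21654}{Q{\left(-20,-14 \right)} + 32 \cdot 37 \cdot 13} = \frac{16926 + 21654}{\left(134 + \left(-20\right)^{2} \left(-14\right)^{2}\right) + 32 \cdot 37 \cdot 13} = \frac{38580}{\left(134 + 400 \cdot 196\right) + 1184 \cdot 13} = \frac{38580}{\left(134 + 78400\right) + 15392} = \frac{38580}{78534 + 15392} = \frac{38580}{93926} = 38580 \cdot \frac{1}{93926} = \frac{19290}{46963}$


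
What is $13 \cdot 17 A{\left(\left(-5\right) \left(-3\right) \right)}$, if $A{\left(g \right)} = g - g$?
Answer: $0$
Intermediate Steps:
$A{\left(g \right)} = 0$
$13 \cdot 17 A{\left(\left(-5\right) \left(-3\right) \right)} = 13 \cdot 17 \cdot 0 = 221 \cdot 0 = 0$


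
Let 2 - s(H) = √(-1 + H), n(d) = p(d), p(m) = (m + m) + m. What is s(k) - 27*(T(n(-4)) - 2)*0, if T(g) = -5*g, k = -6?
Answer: 2 - I*√7 ≈ 2.0 - 2.6458*I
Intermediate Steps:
p(m) = 3*m (p(m) = 2*m + m = 3*m)
n(d) = 3*d
s(H) = 2 - √(-1 + H)
s(k) - 27*(T(n(-4)) - 2)*0 = (2 - √(-1 - 6)) - 27*(-15*(-4) - 2)*0 = (2 - √(-7)) - 27*(-5*(-12) - 2)*0 = (2 - I*√7) - 27*(60 - 2)*0 = (2 - I*√7) - 1566*0 = (2 - I*√7) - 27*0 = (2 - I*√7) + 0 = 2 - I*√7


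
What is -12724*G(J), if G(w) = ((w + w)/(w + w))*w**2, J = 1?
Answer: -12724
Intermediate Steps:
G(w) = w**2 (G(w) = ((2*w)/((2*w)))*w**2 = ((2*w)*(1/(2*w)))*w**2 = 1*w**2 = w**2)
-12724*G(J) = -12724*1**2 = -12724*1 = -12724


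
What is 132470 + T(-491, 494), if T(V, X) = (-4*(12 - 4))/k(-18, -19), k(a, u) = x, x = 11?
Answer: 1457138/11 ≈ 1.3247e+5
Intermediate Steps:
k(a, u) = 11
T(V, X) = -32/11 (T(V, X) = -4*(12 - 4)/11 = -4*8*(1/11) = -32*1/11 = -32/11)
132470 + T(-491, 494) = 132470 - 32/11 = 1457138/11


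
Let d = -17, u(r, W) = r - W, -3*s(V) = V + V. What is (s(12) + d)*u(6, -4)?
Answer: -250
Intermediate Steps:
s(V) = -2*V/3 (s(V) = -(V + V)/3 = -2*V/3)
(s(12) + d)*u(6, -4) = (-⅔*12 - 17)*(6 - 1*(-4)) = (-8 - 17)*(6 + 4) = -25*10 = -250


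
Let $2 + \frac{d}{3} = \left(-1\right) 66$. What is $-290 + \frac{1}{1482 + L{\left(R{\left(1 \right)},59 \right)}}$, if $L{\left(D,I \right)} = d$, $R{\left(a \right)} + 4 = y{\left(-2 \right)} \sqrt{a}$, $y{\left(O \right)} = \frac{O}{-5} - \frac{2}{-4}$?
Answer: $- \frac{370619}{1278} \approx -290.0$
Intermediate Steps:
$y{\left(O \right)} = \frac{1}{2} - \frac{O}{5}$ ($y{\left(O \right)} = O \left(- \frac{1}{5}\right) - - \frac{1}{2} = - \frac{O}{5} + \frac{1}{2} = \frac{1}{2} - \frac{O}{5}$)
$d = -204$ ($d = -6 + 3 \left(\left(-1\right) 66\right) = -6 + 3 \left(-66\right) = -6 - 198 = -204$)
$R{\left(a \right)} = -4 + \frac{9 \sqrt{a}}{10}$ ($R{\left(a \right)} = -4 + \left(\frac{1}{2} - - \frac{2}{5}\right) \sqrt{a} = -4 + \left(\frac{1}{2} + \frac{2}{5}\right) \sqrt{a} = -4 + \frac{9 \sqrt{a}}{10}$)
$L{\left(D,I \right)} = -204$
$-290 + \frac{1}{1482 + L{\left(R{\left(1 \right)},59 \right)}} = -290 + \frac{1}{1482 - 204} = -290 + \frac{1}{1278} = - \frac{370619}{1278}$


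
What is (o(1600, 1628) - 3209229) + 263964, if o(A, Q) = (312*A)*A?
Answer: 795774735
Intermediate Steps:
o(A, Q) = 312*A²
(o(1600, 1628) - 3209229) + 263964 = (312*1600² - 3209229) + 263964 = (312*2560000 - 3209229) + 263964 = (798720000 - 3209229) + 263964 = 795510771 + 263964 = 795774735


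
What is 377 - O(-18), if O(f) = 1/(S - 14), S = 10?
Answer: 1509/4 ≈ 377.25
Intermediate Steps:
O(f) = -1/4 (O(f) = 1/(10 - 14) = 1/(-4) = -1/4)
377 - O(-18) = 377 - 1*(-1/4) = 377 + 1/4 = 1509/4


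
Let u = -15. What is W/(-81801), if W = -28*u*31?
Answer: -4340/27267 ≈ -0.15917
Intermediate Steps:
W = 13020 (W = -28*(-15)*31 = 420*31 = 13020)
W/(-81801) = 13020/(-81801) = 13020*(-1/81801) = -4340/27267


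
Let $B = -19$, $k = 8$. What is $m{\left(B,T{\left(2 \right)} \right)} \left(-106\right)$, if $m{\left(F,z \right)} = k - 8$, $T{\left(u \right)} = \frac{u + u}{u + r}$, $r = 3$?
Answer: $0$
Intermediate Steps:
$T{\left(u \right)} = \frac{2 u}{3 + u}$ ($T{\left(u \right)} = \frac{u + u}{u + 3} = \frac{2 u}{3 + u}$)
$m{\left(F,z \right)} = 0$ ($m{\left(F,z \right)} = 8 - 8 = 0$)
$m{\left(B,T{\left(2 \right)} \right)} \left(-106\right) = 0 \left(-106\right) = 0$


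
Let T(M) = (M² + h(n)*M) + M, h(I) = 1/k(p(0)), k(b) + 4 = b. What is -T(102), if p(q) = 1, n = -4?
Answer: -10472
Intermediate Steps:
k(b) = -4 + b
h(I) = -⅓ (h(I) = 1/(-4 + 1) = 1/(-3) = -⅓)
T(M) = M² + 2*M/3 (T(M) = (M² - M/3) + M = M² + 2*M/3)
-T(102) = -102*(2 + 3*102)/3 = -102*(2 + 306)/3 = -102*308/3 = -1*10472 = -10472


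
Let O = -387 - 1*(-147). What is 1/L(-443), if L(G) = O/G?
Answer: 443/240 ≈ 1.8458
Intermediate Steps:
O = -240 (O = -387 + 147 = -240)
L(G) = -240/G
1/L(-443) = 1/(-240/(-443)) = 1/(-240*(-1/443)) = 1/(240/443) = 443/240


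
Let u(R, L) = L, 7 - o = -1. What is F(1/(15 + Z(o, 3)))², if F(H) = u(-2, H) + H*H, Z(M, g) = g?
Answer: 361/104976 ≈ 0.0034389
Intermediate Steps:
o = 8 (o = 7 - 1*(-1) = 7 + 1 = 8)
F(H) = H + H² (F(H) = H + H*H = H + H²)
F(1/(15 + Z(o, 3)))² = ((1 + 1/(15 + 3))/(15 + 3))² = ((1 + 1/18)/18)² = ((1/18)*(19/18))² = (19/324)² = 361/104976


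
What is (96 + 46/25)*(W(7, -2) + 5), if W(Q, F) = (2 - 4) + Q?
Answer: 4892/5 ≈ 978.40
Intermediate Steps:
W(Q, F) = -2 + Q
(96 + 46/25)*(W(7, -2) + 5) = (96 + 46/25)*((-2 + 7) + 5) = (96 + 46*(1/25))*(5 + 5) = (96 + 46/25)*10 = (2446/25)*10 = 4892/5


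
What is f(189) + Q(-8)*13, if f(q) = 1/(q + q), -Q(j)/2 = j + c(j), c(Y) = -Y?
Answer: 1/378 ≈ 0.0026455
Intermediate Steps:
Q(j) = 0 (Q(j) = -2*(j - j) = -2*0 = 0)
f(q) = 1/(2*q)
f(189) + Q(-8)*13 = (½)/189 + 0*13 = (½)*(1/189) + 0 = 1/378 + 0 = 1/378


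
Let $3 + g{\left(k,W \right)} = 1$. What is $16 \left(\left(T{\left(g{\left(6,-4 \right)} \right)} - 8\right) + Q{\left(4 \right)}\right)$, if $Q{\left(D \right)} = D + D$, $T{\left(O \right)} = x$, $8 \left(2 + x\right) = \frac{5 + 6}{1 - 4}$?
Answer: $- \frac{118}{3} \approx -39.333$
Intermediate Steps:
$g{\left(k,W \right)} = -2$ ($g{\left(k,W \right)} = -3 + 1 = -2$)
$x = - \frac{59}{24}$ ($x = -2 + \frac{\left(5 + 6\right) \frac{1}{1 - 4}}{8} = -2 + \frac{11 \frac{1}{-3}}{8} = -2 + \frac{11 \left(- \frac{1}{3}\right)}{8} = -2 + \frac{1}{8} \left(- \frac{11}{3}\right) = -2 - \frac{11}{24} = - \frac{59}{24} \approx -2.4583$)
$T{\left(O \right)} = - \frac{59}{24}$
$Q{\left(D \right)} = 2 D$
$16 \left(\left(T{\left(g{\left(6,-4 \right)} \right)} - 8\right) + Q{\left(4 \right)}\right) = 16 \left(\left(- \frac{59}{24} - 8\right) + 2 \cdot 4\right) = 16 \left(\left(- \frac{59}{24} - 8\right) + 8\right) = 16 \left(- \frac{251}{24} + 8\right) = 16 \left(- \frac{59}{24}\right) = - \frac{118}{3}$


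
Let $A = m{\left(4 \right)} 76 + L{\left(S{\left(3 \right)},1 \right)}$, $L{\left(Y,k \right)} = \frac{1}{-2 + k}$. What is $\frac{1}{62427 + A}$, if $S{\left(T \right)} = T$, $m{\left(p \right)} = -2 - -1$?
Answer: $\frac{1}{62350} \approx 1.6038 \cdot 10^{-5}$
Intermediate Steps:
$m{\left(p \right)} = -1$ ($m{\left(p \right)} = -2 + 1 = -1$)
$A = -77$ ($A = \left(-1\right) 76 + \frac{1}{-2 + 1} = -76 + \frac{1}{-1} = -76 - 1 = -77$)
$\frac{1}{62427 + A} = \frac{1}{62427 - 77} = \frac{1}{62350}$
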